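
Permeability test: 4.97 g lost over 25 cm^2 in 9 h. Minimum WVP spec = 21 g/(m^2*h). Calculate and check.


WVP = 4.97 / (25 x 9) x 10000 = 220.89 g/(m^2*h)
Minimum: 21 g/(m^2*h)
Meets spec: Yes


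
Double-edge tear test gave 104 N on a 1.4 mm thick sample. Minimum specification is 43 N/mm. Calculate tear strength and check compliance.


Tear strength = 74.3 N/mm
Compliant: Yes

Tear strength = 104 / 1.4 = 74.3 N/mm
Required minimum = 43 N/mm
Compliant: Yes


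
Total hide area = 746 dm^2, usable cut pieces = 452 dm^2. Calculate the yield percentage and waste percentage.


Yield = 452 / 746 x 100 = 60.6%
Waste = 746 - 452 = 294 dm^2
Waste% = 100 - 60.6 = 39.4%


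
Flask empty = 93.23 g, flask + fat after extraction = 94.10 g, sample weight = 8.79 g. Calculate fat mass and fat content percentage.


Fat mass = 0.87 g
Fat content = 9.9%


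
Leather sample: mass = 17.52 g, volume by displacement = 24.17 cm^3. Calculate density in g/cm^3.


Density = mass / volume
Density = 17.52 / 24.17 = 0.725 g/cm^3


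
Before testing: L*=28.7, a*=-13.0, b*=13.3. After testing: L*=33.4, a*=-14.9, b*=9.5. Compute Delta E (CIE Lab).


Delta E = 6.34

dL = 33.4 - 28.7 = 4.7
da = -14.9 - (-13.0) = -1.9
db = 9.5 - 13.3 = -3.8
dE = sqrt((4.7)^2 + (-1.9)^2 + (-3.8)^2) = 6.34


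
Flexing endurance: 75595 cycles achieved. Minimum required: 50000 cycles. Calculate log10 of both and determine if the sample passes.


Achieved: log10 = 4.88
Required: log10 = 4.70
Passes: Yes

log10(75595) = 4.88
log10(50000) = 4.70
Passes: Yes


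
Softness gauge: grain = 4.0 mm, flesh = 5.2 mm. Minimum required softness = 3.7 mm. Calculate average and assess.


Average softness = 4.60 mm
Meets requirement: Yes

Average = (4.0 + 5.2) / 2 = 4.60 mm
Minimum = 3.7 mm
Meets requirement: Yes


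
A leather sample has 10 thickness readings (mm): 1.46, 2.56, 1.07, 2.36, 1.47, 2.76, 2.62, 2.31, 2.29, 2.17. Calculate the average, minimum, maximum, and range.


Sum = 21.07
Average = 21.07 / 10 = 2.11 mm
Minimum = 1.07 mm
Maximum = 2.76 mm
Range = 2.76 - 1.07 = 1.69 mm


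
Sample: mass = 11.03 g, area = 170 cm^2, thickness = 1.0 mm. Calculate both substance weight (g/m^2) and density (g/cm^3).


SW = 11.03 / 170 x 10000 = 648.8 g/m^2
Volume = 170 x 1.0 / 10 = 17.00 cm^3
Density = 11.03 / 17.00 = 0.649 g/cm^3


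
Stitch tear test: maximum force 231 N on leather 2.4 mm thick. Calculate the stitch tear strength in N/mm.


Stitch tear strength = force / thickness
STS = 231 / 2.4 = 96.3 N/mm


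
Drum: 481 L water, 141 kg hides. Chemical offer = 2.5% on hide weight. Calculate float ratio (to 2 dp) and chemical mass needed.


Float ratio = 481 / 141 = 3.41
Chemical = 141 x 2.5 / 100 = 3.525 kg


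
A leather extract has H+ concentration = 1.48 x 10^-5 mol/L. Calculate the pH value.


pH = 4.83

pH = -log10[H+]
pH = -log10(1.48 x 10^-5) = 4.83


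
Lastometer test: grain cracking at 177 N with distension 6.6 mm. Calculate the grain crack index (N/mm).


26.8 N/mm


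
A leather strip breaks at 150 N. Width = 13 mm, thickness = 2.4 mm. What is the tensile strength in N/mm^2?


4.81 N/mm^2

Cross-sectional area = 13 x 2.4 = 31.2 mm^2
Tensile strength = 150 / 31.2 = 4.81 N/mm^2


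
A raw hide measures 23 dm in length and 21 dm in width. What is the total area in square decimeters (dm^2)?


Area = length x width
Area = 23 x 21 = 483 dm^2


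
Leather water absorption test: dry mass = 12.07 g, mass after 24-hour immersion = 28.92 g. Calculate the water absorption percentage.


Water absorbed = 28.92 - 12.07 = 16.85 g
WA% = 16.85 / 12.07 x 100 = 139.6%


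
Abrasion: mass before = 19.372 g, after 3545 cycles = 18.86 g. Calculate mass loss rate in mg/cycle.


0.144 mg/cycle


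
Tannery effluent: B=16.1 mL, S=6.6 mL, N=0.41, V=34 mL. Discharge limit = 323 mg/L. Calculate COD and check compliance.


COD = (16.1 - 6.6) x 0.41 x 8000 / 34 = 916.5 mg/L
Limit: 323 mg/L
Compliant: No


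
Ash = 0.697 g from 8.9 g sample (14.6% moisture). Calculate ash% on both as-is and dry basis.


As-is ash = 7.83%
Dry-basis ash = 9.17%

As-is ash% = 0.697 / 8.9 x 100 = 7.83%
Dry mass = 8.9 x (100 - 14.6) / 100 = 7.6006 g
Dry-basis ash% = 0.697 / 7.6006 x 100 = 9.17%


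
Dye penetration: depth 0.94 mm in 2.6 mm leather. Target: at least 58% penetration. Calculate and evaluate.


Penetration = 36.2%
Meets target: No

Penetration = 0.94 / 2.6 x 100 = 36.2%
Target: 58%
Meets target: No


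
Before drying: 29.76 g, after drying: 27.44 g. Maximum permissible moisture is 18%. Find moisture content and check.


Moisture content = 7.8%
Acceptable: Yes

MC = (29.76 - 27.44) / 29.76 x 100 = 7.8%
Maximum: 18%
Acceptable: Yes


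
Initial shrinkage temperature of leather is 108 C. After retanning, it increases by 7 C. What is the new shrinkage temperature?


115 C


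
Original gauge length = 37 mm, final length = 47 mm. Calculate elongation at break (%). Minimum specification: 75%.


Extension = 47 - 37 = 10 mm
Elongation = 10 / 37 x 100 = 27.0%
Minimum required: 75%
Meets specification: No


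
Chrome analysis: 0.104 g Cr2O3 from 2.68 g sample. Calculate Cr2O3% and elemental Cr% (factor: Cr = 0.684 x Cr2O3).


Cr2O3 = 3.88%
Cr = 2.65%

Cr2O3% = 0.104 / 2.68 x 100 = 3.88%
Cr% = 3.88 x 0.684 = 2.65%


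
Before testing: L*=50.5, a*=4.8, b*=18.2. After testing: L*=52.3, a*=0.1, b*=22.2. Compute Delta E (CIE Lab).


dL = 52.3 - 50.5 = 1.8
da = 0.1 - 4.8 = -4.7
db = 22.2 - 18.2 = 4.0
dE = sqrt((1.8)^2 + (-4.7)^2 + (4.0)^2) = 6.43


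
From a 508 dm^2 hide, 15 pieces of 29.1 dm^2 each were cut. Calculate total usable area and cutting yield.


Total usable = 15 x 29.1 = 436.5 dm^2
Yield = 436.5 / 508 x 100 = 85.9%


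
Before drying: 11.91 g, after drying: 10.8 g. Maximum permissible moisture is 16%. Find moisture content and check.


MC = (11.91 - 10.8) / 11.91 x 100 = 9.3%
Maximum: 16%
Acceptable: Yes


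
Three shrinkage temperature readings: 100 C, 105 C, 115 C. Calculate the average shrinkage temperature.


106.7 C

Average = (100 + 105 + 115) / 3
Average = 320 / 3 = 106.7 C


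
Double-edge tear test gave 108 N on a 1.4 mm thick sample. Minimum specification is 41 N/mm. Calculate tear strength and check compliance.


Tear strength = 77.1 N/mm
Compliant: Yes


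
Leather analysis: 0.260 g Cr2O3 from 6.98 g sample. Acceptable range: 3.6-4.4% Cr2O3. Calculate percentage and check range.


Cr2O3 = 3.72%
Within range: Yes


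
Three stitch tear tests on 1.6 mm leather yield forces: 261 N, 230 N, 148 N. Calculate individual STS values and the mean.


STS1 = 163.1 N/mm
STS2 = 143.8 N/mm
STS3 = 92.5 N/mm
Mean = 133.1 N/mm

STS1 = 261 / 1.6 = 163.1 N/mm
STS2 = 230 / 1.6 = 143.8 N/mm
STS3 = 148 / 1.6 = 92.5 N/mm
Mean = (163.1 + 143.8 + 92.5) / 3 = 133.1 N/mm


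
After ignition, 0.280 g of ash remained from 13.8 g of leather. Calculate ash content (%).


2.03%

Ash% = 0.280 / 13.8 x 100
Ash% = 2.03%


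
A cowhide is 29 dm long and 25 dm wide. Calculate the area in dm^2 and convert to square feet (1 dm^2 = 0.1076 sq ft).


Area = 29 x 25 = 725 dm^2
Conversion: 725 x 0.1076 = 78.01 sq ft


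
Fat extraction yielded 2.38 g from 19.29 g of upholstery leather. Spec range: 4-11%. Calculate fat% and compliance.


Fat content = 12.3%
Compliant: No

Fat% = 2.38 / 19.29 x 100 = 12.3%
Spec range: 4-11%
Compliant: No


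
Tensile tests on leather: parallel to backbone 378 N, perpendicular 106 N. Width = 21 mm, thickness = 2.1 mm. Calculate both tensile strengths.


Area = 21 x 2.1 = 44.1 mm^2
TS (parallel) = 378 / 44.1 = 8.57 N/mm^2
TS (perpendicular) = 106 / 44.1 = 2.40 N/mm^2


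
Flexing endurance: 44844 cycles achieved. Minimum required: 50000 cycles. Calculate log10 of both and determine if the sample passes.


Achieved: log10 = 4.65
Required: log10 = 4.70
Passes: No

log10(44844) = 4.65
log10(50000) = 4.70
Passes: No


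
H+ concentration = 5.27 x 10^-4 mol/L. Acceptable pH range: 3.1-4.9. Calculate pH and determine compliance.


pH = -log10(5.27 x 10^-4) = 3.28
Range: 3.1 to 4.9
Compliant: Yes


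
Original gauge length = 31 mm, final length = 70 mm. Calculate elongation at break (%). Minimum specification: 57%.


Elongation = 125.8%
Meets spec: Yes

Extension = 70 - 31 = 39 mm
Elongation = 39 / 31 x 100 = 125.8%
Minimum required: 57%
Meets specification: Yes


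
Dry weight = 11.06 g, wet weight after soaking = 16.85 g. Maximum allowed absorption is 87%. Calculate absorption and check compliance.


WA = (16.85 - 11.06) / 11.06 x 100 = 52.4%
Maximum allowed: 87%
Compliant: Yes


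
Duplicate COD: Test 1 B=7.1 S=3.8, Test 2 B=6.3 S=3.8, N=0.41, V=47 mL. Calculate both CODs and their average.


COD1 = (7.1 - 3.8) x 0.41 x 8000 / 47 = 230.3 mg/L
COD2 = (6.3 - 3.8) x 0.41 x 8000 / 47 = 174.5 mg/L
Average = (230.3 + 174.5) / 2 = 202.4 mg/L


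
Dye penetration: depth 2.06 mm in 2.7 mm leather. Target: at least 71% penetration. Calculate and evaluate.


Penetration = 2.06 / 2.7 x 100 = 76.3%
Target: 71%
Meets target: Yes


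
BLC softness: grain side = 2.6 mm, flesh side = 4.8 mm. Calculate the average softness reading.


Average = (2.6 + 4.8) / 2
Average = 3.70 mm


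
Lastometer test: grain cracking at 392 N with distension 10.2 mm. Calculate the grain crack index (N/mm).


38.4 N/mm

Grain crack index = force / distension
Index = 392 / 10.2 = 38.4 N/mm


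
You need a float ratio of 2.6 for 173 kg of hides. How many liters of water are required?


Water = hide weight x target ratio
Water = 173 x 2.6 = 449.8 L


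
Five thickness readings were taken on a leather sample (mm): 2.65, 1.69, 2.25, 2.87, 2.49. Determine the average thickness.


Sum = 2.65 + 1.69 + 2.25 + 2.87 + 2.49 = 11.95
Average = 11.95 / 5 = 2.39 mm


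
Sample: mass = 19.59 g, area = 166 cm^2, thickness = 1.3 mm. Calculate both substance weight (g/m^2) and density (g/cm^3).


SW = 19.59 / 166 x 10000 = 1180.1 g/m^2
Volume = 166 x 1.3 / 10 = 21.58 cm^3
Density = 19.59 / 21.58 = 0.908 g/cm^3


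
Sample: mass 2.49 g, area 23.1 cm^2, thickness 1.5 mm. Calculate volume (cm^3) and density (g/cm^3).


Volume = 3.465 cm^3
Density = 0.719 g/cm^3


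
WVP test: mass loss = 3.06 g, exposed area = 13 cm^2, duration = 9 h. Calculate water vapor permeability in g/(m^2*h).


WVP = mass_loss / (area x time) x 10000
WVP = 3.06 / (13 x 9) x 10000
WVP = 3.06 / 117 x 10000 = 261.54 g/(m^2*h)


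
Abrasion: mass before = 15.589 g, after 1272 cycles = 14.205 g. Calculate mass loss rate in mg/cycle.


Mass loss = 15.589 - 14.205 = 1.384 g
Rate = 1.384 / 1272 x 1000 = 1.088 mg/cycle


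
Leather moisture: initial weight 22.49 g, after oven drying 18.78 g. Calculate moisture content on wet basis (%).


16.5%


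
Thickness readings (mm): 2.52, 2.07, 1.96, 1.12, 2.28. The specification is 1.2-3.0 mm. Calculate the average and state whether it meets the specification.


Average = 1.99 mm
Within specification: Yes


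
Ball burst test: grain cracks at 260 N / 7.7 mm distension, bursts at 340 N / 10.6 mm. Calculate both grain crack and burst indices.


Crack index = 260 / 7.7 = 33.8 N/mm
Burst index = 340 / 10.6 = 32.1 N/mm


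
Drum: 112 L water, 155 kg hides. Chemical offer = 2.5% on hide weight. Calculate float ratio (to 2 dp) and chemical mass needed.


Float ratio = 0.72
Chemical needed = 3.875 kg

Float ratio = 112 / 155 = 0.72
Chemical = 155 x 2.5 / 100 = 3.875 kg


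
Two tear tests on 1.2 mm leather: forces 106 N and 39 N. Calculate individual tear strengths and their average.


Tear 1 = 88.3 N/mm
Tear 2 = 32.5 N/mm
Average = 60.4 N/mm


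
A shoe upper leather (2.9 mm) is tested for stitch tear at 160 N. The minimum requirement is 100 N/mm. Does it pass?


STS = 160 / 2.9 = 55.2 N/mm
Minimum required: 100 N/mm
Passes: No


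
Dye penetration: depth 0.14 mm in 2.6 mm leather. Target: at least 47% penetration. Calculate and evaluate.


Penetration = 0.14 / 2.6 x 100 = 5.4%
Target: 47%
Meets target: No


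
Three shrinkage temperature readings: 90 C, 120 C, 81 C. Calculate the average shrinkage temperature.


97.0 C


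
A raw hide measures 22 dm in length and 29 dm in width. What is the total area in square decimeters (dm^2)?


Area = length x width
Area = 22 x 29 = 638 dm^2


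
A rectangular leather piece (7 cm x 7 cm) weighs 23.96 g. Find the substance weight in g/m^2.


Area = 7 x 7 = 49 cm^2
SW = 23.96 / 49 x 10000 = 4889.8 g/m^2


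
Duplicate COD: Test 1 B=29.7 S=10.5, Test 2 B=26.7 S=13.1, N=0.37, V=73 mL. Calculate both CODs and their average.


COD1 = (29.7 - 10.5) x 0.37 x 8000 / 73 = 778.5 mg/L
COD2 = (26.7 - 13.1) x 0.37 x 8000 / 73 = 551.5 mg/L
Average = (778.5 + 551.5) / 2 = 665.0 mg/L


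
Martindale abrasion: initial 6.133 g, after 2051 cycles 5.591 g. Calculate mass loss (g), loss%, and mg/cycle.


Loss = 6.133 - 5.591 = 0.542 g
Loss% = 0.542 / 6.133 x 100 = 8.84%
Rate = 0.542 / 2051 x 1000 = 0.264 mg/cycle


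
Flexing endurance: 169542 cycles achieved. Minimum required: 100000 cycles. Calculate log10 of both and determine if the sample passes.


log10(169542) = 5.23
log10(100000) = 5.00
Passes: Yes


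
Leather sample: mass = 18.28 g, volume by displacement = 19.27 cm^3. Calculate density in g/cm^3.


Density = mass / volume
Density = 18.28 / 19.27 = 0.949 g/cm^3


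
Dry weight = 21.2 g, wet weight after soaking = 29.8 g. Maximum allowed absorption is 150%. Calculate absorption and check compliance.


WA = (29.8 - 21.2) / 21.2 x 100 = 40.6%
Maximum allowed: 150%
Compliant: Yes


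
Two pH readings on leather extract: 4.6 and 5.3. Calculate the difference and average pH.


Difference = 0.7
Average pH = 4.95


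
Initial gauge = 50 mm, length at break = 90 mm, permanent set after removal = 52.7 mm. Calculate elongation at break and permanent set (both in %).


Elongation at break = (90 - 50) / 50 x 100 = 80.0%
Permanent set = (52.7 - 50) / 50 x 100 = 5.4%


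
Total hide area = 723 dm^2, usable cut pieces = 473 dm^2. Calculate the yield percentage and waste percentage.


Yield = 473 / 723 x 100 = 65.4%
Waste = 723 - 473 = 250 dm^2
Waste% = 100 - 65.4 = 34.6%


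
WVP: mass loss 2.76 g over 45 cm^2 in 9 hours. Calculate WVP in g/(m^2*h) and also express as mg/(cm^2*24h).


WVP = 68.15 g/(m^2*h)
Daily rate = 163.56 mg/(cm^2*24h)

WVP = 2.76 / (45 x 9) x 10000 = 68.15 g/(m^2*h)
Mass loss in mg = 2.76 x 1000 = 2760 mg
Per cm^2 per 24h in mg: 2760 x 24 / (45 x 9) = 66240 / 405 = 163.56 mg/(cm^2*24h)


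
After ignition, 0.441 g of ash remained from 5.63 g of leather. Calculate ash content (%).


Ash% = 0.441 / 5.63 x 100
Ash% = 7.83%


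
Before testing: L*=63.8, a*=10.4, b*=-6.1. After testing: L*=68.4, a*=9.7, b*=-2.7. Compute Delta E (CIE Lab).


dL = 68.4 - 63.8 = 4.6
da = 9.7 - 10.4 = -0.7
db = -2.7 - (-6.1) = 3.4
dE = sqrt((4.6)^2 + (-0.7)^2 + (3.4)^2) = 5.76


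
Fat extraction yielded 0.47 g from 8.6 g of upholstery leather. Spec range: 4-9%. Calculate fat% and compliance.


Fat content = 5.5%
Compliant: Yes

Fat% = 0.47 / 8.6 x 100 = 5.5%
Spec range: 4-9%
Compliant: Yes


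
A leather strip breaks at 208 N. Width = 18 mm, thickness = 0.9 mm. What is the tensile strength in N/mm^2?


12.84 N/mm^2


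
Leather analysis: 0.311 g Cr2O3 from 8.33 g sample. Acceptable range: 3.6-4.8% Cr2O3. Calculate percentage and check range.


Cr2O3 = 3.73%
Within range: Yes


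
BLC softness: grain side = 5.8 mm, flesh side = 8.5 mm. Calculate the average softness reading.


Average = (5.8 + 8.5) / 2
Average = 7.15 mm


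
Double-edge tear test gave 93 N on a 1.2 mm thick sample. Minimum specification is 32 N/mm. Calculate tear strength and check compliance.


Tear strength = 93 / 1.2 = 77.5 N/mm
Required minimum = 32 N/mm
Compliant: Yes


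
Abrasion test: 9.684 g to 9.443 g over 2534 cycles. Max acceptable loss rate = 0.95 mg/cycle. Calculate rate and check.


Rate = 0.095 mg/cycle
Passes: Yes

Loss = 9.684 - 9.443 = 0.241 g
Rate = 0.241 g / 2534 cycles x 1000 = 0.095 mg/cycle
Max = 0.95 mg/cycle
Passes: Yes


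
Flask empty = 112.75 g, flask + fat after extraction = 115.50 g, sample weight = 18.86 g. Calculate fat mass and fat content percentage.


Fat mass = 2.75 g
Fat content = 14.6%


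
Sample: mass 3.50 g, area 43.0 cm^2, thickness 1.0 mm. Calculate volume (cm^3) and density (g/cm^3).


Thickness in cm = 1.0 / 10 = 0.10 cm
Volume = 43.0 x 0.10 = 4.300 cm^3
Density = 3.50 / 4.300 = 0.814 g/cm^3


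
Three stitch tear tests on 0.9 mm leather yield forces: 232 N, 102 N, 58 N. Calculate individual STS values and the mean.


STS1 = 232 / 0.9 = 257.8 N/mm
STS2 = 102 / 0.9 = 113.3 N/mm
STS3 = 58 / 0.9 = 64.4 N/mm
Mean = (257.8 + 113.3 + 64.4) / 3 = 145.2 N/mm


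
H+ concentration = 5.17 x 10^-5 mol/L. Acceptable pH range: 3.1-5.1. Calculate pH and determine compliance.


pH = 4.29
Compliant: Yes

pH = -log10(5.17 x 10^-5) = 4.29
Range: 3.1 to 5.1
Compliant: Yes


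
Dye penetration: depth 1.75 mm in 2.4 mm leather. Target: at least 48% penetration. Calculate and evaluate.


Penetration = 1.75 / 2.4 x 100 = 72.9%
Target: 48%
Meets target: Yes


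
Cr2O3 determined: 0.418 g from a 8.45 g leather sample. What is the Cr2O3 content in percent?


4.95%

Cr2O3% = 0.418 / 8.45 x 100
Cr2O3% = 4.95%


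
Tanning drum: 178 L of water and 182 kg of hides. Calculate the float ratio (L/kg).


1.0

Float ratio = water / hide weight
Ratio = 178 / 182 = 1.0


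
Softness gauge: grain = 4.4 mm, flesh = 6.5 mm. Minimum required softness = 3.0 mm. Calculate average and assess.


Average = (4.4 + 6.5) / 2 = 5.45 mm
Minimum = 3.0 mm
Meets requirement: Yes


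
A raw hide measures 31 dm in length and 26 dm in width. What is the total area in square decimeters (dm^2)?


Area = length x width
Area = 31 x 26 = 806 dm^2


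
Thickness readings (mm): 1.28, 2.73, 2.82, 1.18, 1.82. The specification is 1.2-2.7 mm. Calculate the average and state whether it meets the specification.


Average = 1.97 mm
Within specification: Yes

Sum = 9.83
Average = 9.83 / 5 = 1.97 mm
Specification range: 1.2 to 2.7 mm
Within spec: Yes


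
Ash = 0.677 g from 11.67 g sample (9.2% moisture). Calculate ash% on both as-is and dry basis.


As-is ash% = 0.677 / 11.67 x 100 = 5.80%
Dry mass = 11.67 x (100 - 9.2) / 100 = 10.59636 g
Dry-basis ash% = 0.677 / 10.59636 x 100 = 6.39%


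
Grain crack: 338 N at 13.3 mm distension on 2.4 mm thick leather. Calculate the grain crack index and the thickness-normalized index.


Crack index = 338 / 13.3 = 25.4 N/mm
Normalized = 25.4 / 2.4 = 10.6 N/mm per mm


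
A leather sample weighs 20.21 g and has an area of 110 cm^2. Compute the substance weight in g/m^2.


Substance weight = mass / area x 10000
SW = 20.21 / 110 x 10000
SW = 1837.3 g/m^2


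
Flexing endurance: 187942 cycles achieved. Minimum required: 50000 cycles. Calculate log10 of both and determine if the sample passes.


log10(187942) = 5.27
log10(50000) = 4.70
Passes: Yes


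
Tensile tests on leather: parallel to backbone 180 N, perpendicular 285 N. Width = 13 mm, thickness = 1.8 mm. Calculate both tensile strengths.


Area = 13 x 1.8 = 23.4 mm^2
TS (parallel) = 180 / 23.4 = 7.69 N/mm^2
TS (perpendicular) = 285 / 23.4 = 12.18 N/mm^2


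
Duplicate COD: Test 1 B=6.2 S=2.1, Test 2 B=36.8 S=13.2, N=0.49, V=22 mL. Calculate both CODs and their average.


COD1 = (6.2 - 2.1) x 0.49 x 8000 / 22 = 730.5 mg/L
COD2 = (36.8 - 13.2) x 0.49 x 8000 / 22 = 4205.1 mg/L
Average = (730.5 + 4205.1) / 2 = 2467.8 mg/L


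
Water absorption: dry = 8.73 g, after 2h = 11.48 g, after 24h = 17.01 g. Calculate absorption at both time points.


WA (2h) = (11.48 - 8.73) / 8.73 x 100 = 31.5%
WA (24h) = (17.01 - 8.73) / 8.73 x 100 = 94.8%


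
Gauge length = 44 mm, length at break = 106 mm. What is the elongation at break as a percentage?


140.9%

Extension = 106 - 44 = 62 mm
Elongation = 62 / 44 x 100 = 140.9%


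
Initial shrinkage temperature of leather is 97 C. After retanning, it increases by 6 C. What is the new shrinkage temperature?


New Ts = 97 + 6 = 103 C


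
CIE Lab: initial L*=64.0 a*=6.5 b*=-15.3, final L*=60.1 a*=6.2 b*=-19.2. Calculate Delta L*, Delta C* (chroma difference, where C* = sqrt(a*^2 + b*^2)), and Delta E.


Delta L* = 60.1 - 64.0 = -3.9
C1* = sqrt((6.5)^2 + (-15.3)^2) = 16.623
C2* = sqrt((6.2)^2 + (-19.2)^2) = 20.176
Delta C* = 20.176 - 16.623 = 3.55
Delta E = sqrt((-3.9)^2 + (-0.3)^2 + (-3.9)^2) = 5.52


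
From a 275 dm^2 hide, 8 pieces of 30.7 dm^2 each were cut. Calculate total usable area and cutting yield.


Total usable = 8 x 30.7 = 245.6 dm^2
Yield = 245.6 / 275 x 100 = 89.3%


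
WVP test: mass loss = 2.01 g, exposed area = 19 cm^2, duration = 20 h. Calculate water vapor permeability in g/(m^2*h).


52.89 g/(m^2*h)


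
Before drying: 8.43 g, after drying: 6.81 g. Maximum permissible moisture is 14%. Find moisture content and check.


MC = (8.43 - 6.81) / 8.43 x 100 = 19.2%
Maximum: 14%
Acceptable: No


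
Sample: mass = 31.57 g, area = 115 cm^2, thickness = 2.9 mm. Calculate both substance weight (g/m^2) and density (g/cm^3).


Substance weight = 2745.2 g/m^2
Density = 0.947 g/cm^3


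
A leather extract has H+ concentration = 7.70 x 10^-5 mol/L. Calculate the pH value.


pH = 4.11

pH = -log10[H+]
pH = -log10(7.70 x 10^-5) = 4.11


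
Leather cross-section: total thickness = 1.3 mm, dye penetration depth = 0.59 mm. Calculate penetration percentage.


45.4%

Penetration% = 0.59 / 1.3 x 100
Penetration = 45.4%


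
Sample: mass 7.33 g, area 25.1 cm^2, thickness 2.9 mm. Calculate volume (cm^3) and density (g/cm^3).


Volume = 7.279 cm^3
Density = 1.007 g/cm^3


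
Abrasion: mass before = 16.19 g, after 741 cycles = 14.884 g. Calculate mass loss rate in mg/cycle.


1.762 mg/cycle

Mass loss = 16.19 - 14.884 = 1.306 g
Rate = 1.306 / 741 x 1000 = 1.762 mg/cycle


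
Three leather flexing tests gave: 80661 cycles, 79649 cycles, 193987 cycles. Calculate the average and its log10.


Average = 118099 cycles
log10 = 5.07


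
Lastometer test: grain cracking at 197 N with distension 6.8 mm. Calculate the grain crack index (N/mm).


Grain crack index = force / distension
Index = 197 / 6.8 = 29.0 N/mm


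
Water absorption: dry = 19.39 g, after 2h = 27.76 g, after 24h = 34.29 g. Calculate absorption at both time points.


2h absorption = 43.2%
24h absorption = 76.8%

WA (2h) = (27.76 - 19.39) / 19.39 x 100 = 43.2%
WA (24h) = (34.29 - 19.39) / 19.39 x 100 = 76.8%


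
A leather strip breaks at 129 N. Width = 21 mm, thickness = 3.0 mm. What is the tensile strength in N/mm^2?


2.05 N/mm^2


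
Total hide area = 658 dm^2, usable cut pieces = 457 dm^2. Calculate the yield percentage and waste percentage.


Yield = 457 / 658 x 100 = 69.5%
Waste = 658 - 457 = 201 dm^2
Waste% = 100 - 69.5 = 30.5%


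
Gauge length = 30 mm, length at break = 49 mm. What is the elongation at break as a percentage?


63.3%


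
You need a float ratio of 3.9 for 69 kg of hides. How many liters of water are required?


269.1 L

Water = hide weight x target ratio
Water = 69 x 3.9 = 269.1 L


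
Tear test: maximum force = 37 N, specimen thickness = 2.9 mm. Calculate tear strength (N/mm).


Tear strength = force / thickness
Tear = 37 / 2.9 = 12.8 N/mm


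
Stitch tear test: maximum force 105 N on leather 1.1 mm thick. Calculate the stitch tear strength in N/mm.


Stitch tear strength = force / thickness
STS = 105 / 1.1 = 95.5 N/mm


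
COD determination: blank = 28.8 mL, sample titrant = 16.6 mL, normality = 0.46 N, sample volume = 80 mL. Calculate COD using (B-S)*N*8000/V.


COD = (28.8 - 16.6) x 0.46 x 8000 / 80
COD = 12.2 x 0.46 x 8000 / 80
COD = 561.2 mg/L


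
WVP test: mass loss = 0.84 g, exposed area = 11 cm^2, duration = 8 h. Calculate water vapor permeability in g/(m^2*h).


WVP = mass_loss / (area x time) x 10000
WVP = 0.84 / (11 x 8) x 10000
WVP = 0.84 / 88 x 10000 = 95.45 g/(m^2*h)


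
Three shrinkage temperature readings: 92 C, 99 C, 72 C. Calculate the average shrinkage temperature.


Average = (92 + 99 + 72) / 3
Average = 263 / 3 = 87.7 C


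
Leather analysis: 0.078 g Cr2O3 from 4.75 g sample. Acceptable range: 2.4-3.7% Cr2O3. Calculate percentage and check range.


Cr2O3% = 0.078 / 4.75 x 100 = 1.64%
Acceptable range: 2.4 to 3.7%
Within range: No


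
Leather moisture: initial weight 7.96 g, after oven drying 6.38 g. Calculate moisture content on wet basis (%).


Moisture = 7.96 - 6.38 = 1.58 g
MC = 1.58 / 7.96 x 100 = 19.8%


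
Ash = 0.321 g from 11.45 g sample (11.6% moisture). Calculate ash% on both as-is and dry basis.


As-is ash% = 0.321 / 11.45 x 100 = 2.80%
Dry mass = 11.45 x (100 - 11.6) / 100 = 10.1218 g
Dry-basis ash% = 0.321 / 10.1218 x 100 = 3.17%


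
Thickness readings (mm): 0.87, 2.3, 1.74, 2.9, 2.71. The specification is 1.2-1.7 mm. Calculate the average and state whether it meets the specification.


Sum = 10.52
Average = 10.52 / 5 = 2.10 mm
Specification range: 1.2 to 1.7 mm
Within spec: No


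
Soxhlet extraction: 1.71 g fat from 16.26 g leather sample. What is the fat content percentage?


10.5%


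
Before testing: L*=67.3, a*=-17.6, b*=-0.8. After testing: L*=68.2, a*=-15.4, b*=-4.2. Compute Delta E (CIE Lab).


dL = 68.2 - 67.3 = 0.9
da = -15.4 - (-17.6) = 2.2
db = -4.2 - (-0.8) = -3.4
dE = sqrt((0.9)^2 + (2.2)^2 + (-3.4)^2) = 4.15


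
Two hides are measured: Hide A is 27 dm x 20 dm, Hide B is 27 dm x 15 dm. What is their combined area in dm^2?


Hide A area = 27 x 20 = 540 dm^2
Hide B area = 27 x 15 = 405 dm^2
Total = 540 + 405 = 945 dm^2


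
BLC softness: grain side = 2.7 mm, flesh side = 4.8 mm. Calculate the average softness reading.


Average = (2.7 + 4.8) / 2
Average = 3.75 mm


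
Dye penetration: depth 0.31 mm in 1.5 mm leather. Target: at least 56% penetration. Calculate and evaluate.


Penetration = 20.7%
Meets target: No

Penetration = 0.31 / 1.5 x 100 = 20.7%
Target: 56%
Meets target: No


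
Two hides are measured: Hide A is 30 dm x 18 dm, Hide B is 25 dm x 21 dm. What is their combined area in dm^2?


1065 dm^2


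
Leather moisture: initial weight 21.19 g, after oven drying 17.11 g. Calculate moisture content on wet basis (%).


19.3%

Moisture = 21.19 - 17.11 = 4.08 g
MC = 4.08 / 21.19 x 100 = 19.3%


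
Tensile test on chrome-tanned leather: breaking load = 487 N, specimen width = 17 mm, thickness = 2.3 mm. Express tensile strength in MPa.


Cross-section = 17 x 2.3 = 39.1 mm^2
TS = 487 / 39.1 = 12.46 MPa
(1 N/mm^2 = 1 MPa)


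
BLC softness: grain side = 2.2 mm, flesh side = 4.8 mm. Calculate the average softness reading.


3.50 mm


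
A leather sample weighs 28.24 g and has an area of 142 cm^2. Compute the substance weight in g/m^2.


Substance weight = mass / area x 10000
SW = 28.24 / 142 x 10000
SW = 1988.7 g/m^2


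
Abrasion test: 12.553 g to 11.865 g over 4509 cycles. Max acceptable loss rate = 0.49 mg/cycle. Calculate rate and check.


Loss = 12.553 - 11.865 = 0.688 g
Rate = 0.688 g / 4509 cycles x 1000 = 0.153 mg/cycle
Max = 0.49 mg/cycle
Passes: Yes


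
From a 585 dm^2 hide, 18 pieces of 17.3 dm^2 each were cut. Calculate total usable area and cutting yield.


Usable area = 311.4 dm^2
Yield = 53.2%


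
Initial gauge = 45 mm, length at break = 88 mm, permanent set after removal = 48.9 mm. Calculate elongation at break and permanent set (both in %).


Elongation at break = (88 - 45) / 45 x 100 = 95.6%
Permanent set = (48.9 - 45) / 45 x 100 = 8.7%


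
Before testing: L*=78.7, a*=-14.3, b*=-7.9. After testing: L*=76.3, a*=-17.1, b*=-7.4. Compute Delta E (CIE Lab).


dL = 76.3 - 78.7 = -2.4
da = -17.1 - (-14.3) = -2.8
db = -7.4 - (-7.9) = 0.5
dE = sqrt((-2.4)^2 + (-2.8)^2 + (0.5)^2) = 3.72


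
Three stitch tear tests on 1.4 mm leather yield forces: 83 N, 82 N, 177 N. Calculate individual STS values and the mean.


STS1 = 59.3 N/mm
STS2 = 58.6 N/mm
STS3 = 126.4 N/mm
Mean = 81.4 N/mm


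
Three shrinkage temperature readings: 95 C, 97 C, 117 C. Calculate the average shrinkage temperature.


103.0 C

Average = (95 + 97 + 117) / 3
Average = 309 / 3 = 103.0 C


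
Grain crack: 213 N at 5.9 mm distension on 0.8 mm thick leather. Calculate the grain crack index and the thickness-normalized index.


Crack index = 36.1 N/mm
Normalized index = 45.1 N/mm per mm


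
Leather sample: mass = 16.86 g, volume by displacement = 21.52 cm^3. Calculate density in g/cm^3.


0.783 g/cm^3

Density = mass / volume
Density = 16.86 / 21.52 = 0.783 g/cm^3


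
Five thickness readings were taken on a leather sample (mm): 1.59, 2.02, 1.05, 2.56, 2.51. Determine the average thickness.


1.95 mm

Sum = 1.59 + 2.02 + 1.05 + 2.56 + 2.51 = 9.73
Average = 9.73 / 5 = 1.95 mm


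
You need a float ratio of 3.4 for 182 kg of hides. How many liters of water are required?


Water = hide weight x target ratio
Water = 182 x 3.4 = 618.8 L


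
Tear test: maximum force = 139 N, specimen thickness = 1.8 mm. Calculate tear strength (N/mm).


77.2 N/mm

Tear strength = force / thickness
Tear = 139 / 1.8 = 77.2 N/mm


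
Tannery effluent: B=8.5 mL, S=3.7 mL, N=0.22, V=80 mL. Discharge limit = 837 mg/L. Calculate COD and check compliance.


COD = (8.5 - 3.7) x 0.22 x 8000 / 80 = 105.6 mg/L
Limit: 837 mg/L
Compliant: Yes


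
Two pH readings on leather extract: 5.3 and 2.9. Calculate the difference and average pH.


Difference = |5.3 - 2.9| = 2.4
Average = (5.3 + 2.9) / 2 = 4.10


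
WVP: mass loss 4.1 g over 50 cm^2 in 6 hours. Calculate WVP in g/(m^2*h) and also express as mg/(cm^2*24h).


WVP = 4.1 / (50 x 6) x 10000 = 136.67 g/(m^2*h)
Mass loss in mg = 4.1 x 1000 = 4100 mg
Per cm^2 per 24h in mg: 4100 x 24 / (50 x 6) = 98400 / 300 = 328.00 mg/(cm^2*24h)


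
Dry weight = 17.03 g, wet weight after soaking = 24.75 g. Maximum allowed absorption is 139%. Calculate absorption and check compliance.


WA = (24.75 - 17.03) / 17.03 x 100 = 45.3%
Maximum allowed: 139%
Compliant: Yes


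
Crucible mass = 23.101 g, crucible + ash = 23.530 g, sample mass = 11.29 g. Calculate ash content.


Ash mass = 23.530 - 23.101 = 0.429 g
Ash% = 0.429 / 11.29 x 100 = 3.80%


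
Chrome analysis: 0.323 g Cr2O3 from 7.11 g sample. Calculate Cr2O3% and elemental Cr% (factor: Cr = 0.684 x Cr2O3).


Cr2O3% = 0.323 / 7.11 x 100 = 4.54%
Cr% = 4.54 x 0.684 = 3.11%


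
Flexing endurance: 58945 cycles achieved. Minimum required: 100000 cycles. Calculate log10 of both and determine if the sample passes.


Achieved: log10 = 4.77
Required: log10 = 5.00
Passes: No

log10(58945) = 4.77
log10(100000) = 5.00
Passes: No


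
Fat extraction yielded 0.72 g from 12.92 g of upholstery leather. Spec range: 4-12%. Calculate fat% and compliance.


Fat% = 0.72 / 12.92 x 100 = 5.6%
Spec range: 4-12%
Compliant: Yes


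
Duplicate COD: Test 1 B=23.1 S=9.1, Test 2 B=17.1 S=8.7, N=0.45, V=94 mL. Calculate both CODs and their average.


COD1 = 536.2 mg/L
COD2 = 321.7 mg/L
Average = 429.0 mg/L

COD1 = (23.1 - 9.1) x 0.45 x 8000 / 94 = 536.2 mg/L
COD2 = (17.1 - 8.7) x 0.45 x 8000 / 94 = 321.7 mg/L
Average = (536.2 + 321.7) / 2 = 429.0 mg/L


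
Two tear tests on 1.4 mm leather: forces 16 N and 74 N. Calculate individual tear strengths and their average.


Tear 1 = 11.4 N/mm
Tear 2 = 52.9 N/mm
Average = 32.2 N/mm

Tear 1 = 16 / 1.4 = 11.4 N/mm
Tear 2 = 74 / 1.4 = 52.9 N/mm
Average = (11.4 + 52.9) / 2 = 32.2 N/mm


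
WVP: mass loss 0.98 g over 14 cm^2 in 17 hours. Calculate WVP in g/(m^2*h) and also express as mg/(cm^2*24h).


WVP = 0.98 / (14 x 17) x 10000 = 41.18 g/(m^2*h)
Mass loss in mg = 0.98 x 1000 = 980 mg
Per cm^2 per 24h in mg: 980 x 24 / (14 x 17) = 23520 / 238 = 98.82 mg/(cm^2*24h)


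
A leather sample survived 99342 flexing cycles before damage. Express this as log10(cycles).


log10(99342) = 5.00


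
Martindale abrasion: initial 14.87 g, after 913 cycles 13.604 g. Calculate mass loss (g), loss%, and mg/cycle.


Mass loss = 1.266 g
Loss = 8.51%
Rate = 1.387 mg/cycle

Loss = 14.87 - 13.604 = 1.266 g
Loss% = 1.266 / 14.87 x 100 = 8.51%
Rate = 1.266 / 913 x 1000 = 1.387 mg/cycle


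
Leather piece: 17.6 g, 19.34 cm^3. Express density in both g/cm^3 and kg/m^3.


0.910 g/cm^3
910 kg/m^3


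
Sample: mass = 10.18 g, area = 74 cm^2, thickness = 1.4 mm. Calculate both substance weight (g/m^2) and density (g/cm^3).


Substance weight = 1375.7 g/m^2
Density = 0.983 g/cm^3

SW = 10.18 / 74 x 10000 = 1375.7 g/m^2
Volume = 74 x 1.4 / 10 = 10.36 cm^3
Density = 10.18 / 10.36 = 0.983 g/cm^3


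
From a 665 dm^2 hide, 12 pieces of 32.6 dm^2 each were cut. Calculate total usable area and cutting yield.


Usable area = 391.2 dm^2
Yield = 58.8%

Total usable = 12 x 32.6 = 391.2 dm^2
Yield = 391.2 / 665 x 100 = 58.8%


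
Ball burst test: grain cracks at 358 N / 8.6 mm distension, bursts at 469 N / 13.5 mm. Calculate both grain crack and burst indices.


Crack index = 41.6 N/mm
Burst index = 34.7 N/mm


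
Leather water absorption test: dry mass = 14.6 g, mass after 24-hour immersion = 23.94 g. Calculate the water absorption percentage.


64.0%

Water absorbed = 23.94 - 14.6 = 9.34 g
WA% = 9.34 / 14.6 x 100 = 64.0%


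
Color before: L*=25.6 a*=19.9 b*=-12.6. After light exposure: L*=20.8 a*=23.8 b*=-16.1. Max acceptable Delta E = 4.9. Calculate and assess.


Delta E = 7.11
Passes: No


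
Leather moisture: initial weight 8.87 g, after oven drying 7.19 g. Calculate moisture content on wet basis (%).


18.9%


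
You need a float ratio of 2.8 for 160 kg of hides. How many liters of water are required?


448.0 L


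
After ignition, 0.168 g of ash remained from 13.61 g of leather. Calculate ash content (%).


Ash% = 0.168 / 13.61 x 100
Ash% = 1.23%


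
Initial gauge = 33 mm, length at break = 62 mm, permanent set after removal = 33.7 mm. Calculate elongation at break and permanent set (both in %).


Elongation at break = 87.9%
Permanent set = 2.1%


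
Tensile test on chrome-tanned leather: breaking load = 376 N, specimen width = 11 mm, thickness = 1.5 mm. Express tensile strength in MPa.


22.79 MPa

Cross-section = 11 x 1.5 = 16.5 mm^2
TS = 376 / 16.5 = 22.79 MPa
(1 N/mm^2 = 1 MPa)


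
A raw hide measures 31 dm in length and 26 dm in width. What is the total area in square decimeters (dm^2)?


806 dm^2

Area = length x width
Area = 31 x 26 = 806 dm^2


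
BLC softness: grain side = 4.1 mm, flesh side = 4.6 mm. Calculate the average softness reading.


4.35 mm


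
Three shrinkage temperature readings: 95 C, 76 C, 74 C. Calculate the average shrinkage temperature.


81.7 C

Average = (95 + 76 + 74) / 3
Average = 245 / 3 = 81.7 C


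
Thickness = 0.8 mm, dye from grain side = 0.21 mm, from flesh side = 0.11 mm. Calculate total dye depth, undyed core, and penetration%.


Total dyed = 0.21 + 0.11 = 0.32 mm
Undyed core = 0.8 - 0.32 = 0.48 mm
Penetration = 0.32 / 0.8 x 100 = 40.0%


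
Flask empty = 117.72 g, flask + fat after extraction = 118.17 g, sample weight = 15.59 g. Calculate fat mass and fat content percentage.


Fat mass = 118.17 - 117.72 = 0.45 g
Fat% = 0.45 / 15.59 x 100 = 2.9%


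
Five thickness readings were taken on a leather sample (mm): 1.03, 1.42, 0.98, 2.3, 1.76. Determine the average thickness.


Sum = 1.03 + 1.42 + 0.98 + 2.3 + 1.76 = 7.49
Average = 7.49 / 5 = 1.50 mm


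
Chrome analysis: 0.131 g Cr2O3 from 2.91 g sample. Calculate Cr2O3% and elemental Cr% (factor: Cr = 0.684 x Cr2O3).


Cr2O3% = 0.131 / 2.91 x 100 = 4.50%
Cr% = 4.50 x 0.684 = 3.08%


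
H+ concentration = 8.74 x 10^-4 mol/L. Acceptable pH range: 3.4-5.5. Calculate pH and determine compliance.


pH = -log10(8.74 x 10^-4) = 3.06
Range: 3.4 to 5.5
Compliant: No


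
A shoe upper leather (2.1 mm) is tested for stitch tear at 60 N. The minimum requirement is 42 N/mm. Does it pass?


STS = 28.6 N/mm
Passes: No


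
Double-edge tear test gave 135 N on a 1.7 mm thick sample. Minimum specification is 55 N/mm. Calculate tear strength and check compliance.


Tear strength = 135 / 1.7 = 79.4 N/mm
Required minimum = 55 N/mm
Compliant: Yes


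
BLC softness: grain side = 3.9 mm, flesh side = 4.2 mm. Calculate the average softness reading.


Average = (3.9 + 4.2) / 2
Average = 4.05 mm


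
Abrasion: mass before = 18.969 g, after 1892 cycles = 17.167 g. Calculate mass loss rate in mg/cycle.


0.952 mg/cycle

Mass loss = 18.969 - 17.167 = 1.802 g
Rate = 1.802 / 1892 x 1000 = 0.952 mg/cycle


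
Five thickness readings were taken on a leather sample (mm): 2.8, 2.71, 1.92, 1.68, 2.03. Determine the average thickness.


2.23 mm


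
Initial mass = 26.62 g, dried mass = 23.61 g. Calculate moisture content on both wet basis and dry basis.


Moisture lost = 26.62 - 23.61 = 3.01 g
Wet basis MC = 3.01 / 26.62 x 100 = 11.3%
Dry basis MC = 3.01 / 23.61 x 100 = 12.7%


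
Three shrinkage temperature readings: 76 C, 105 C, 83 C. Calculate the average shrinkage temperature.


Average = (76 + 105 + 83) / 3
Average = 264 / 3 = 88.0 C


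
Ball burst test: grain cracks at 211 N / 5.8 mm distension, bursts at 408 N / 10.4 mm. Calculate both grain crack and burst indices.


Crack index = 211 / 5.8 = 36.4 N/mm
Burst index = 408 / 10.4 = 39.2 N/mm


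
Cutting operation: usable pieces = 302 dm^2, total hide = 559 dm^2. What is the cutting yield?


Yield = usable / total x 100
Yield = 302 / 559 x 100 = 54.0%


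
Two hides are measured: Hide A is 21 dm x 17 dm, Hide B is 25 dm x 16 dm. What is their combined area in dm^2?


757 dm^2


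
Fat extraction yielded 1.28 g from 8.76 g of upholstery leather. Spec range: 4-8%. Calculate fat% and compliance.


Fat content = 14.6%
Compliant: No


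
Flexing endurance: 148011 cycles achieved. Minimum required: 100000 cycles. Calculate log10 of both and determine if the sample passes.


log10(148011) = 5.17
log10(100000) = 5.00
Passes: Yes


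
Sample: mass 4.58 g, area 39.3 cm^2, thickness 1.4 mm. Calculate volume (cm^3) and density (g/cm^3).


Thickness in cm = 1.4 / 10 = 0.14 cm
Volume = 39.3 x 0.14 = 5.502 cm^3
Density = 4.58 / 5.502 = 0.832 g/cm^3


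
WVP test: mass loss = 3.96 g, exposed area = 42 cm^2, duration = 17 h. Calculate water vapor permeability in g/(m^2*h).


55.46 g/(m^2*h)


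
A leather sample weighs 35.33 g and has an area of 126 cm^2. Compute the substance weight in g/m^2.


Substance weight = mass / area x 10000
SW = 35.33 / 126 x 10000
SW = 2804.0 g/m^2


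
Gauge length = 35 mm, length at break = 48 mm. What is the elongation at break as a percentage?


Extension = 48 - 35 = 13 mm
Elongation = 13 / 35 x 100 = 37.1%


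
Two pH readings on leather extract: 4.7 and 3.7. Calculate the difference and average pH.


Difference = 1.0
Average pH = 4.20

Difference = |4.7 - 3.7| = 1.0
Average = (4.7 + 3.7) / 2 = 4.20


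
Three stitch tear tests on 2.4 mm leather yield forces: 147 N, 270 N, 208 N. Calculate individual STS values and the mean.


STS1 = 147 / 2.4 = 61.3 N/mm
STS2 = 270 / 2.4 = 112.5 N/mm
STS3 = 208 / 2.4 = 86.7 N/mm
Mean = (61.3 + 112.5 + 86.7) / 3 = 86.8 N/mm


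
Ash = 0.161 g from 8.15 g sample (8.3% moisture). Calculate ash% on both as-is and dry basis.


As-is ash = 1.98%
Dry-basis ash = 2.15%

As-is ash% = 0.161 / 8.15 x 100 = 1.98%
Dry mass = 8.15 x (100 - 8.3) / 100 = 7.47355 g
Dry-basis ash% = 0.161 / 7.47355 x 100 = 2.15%
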